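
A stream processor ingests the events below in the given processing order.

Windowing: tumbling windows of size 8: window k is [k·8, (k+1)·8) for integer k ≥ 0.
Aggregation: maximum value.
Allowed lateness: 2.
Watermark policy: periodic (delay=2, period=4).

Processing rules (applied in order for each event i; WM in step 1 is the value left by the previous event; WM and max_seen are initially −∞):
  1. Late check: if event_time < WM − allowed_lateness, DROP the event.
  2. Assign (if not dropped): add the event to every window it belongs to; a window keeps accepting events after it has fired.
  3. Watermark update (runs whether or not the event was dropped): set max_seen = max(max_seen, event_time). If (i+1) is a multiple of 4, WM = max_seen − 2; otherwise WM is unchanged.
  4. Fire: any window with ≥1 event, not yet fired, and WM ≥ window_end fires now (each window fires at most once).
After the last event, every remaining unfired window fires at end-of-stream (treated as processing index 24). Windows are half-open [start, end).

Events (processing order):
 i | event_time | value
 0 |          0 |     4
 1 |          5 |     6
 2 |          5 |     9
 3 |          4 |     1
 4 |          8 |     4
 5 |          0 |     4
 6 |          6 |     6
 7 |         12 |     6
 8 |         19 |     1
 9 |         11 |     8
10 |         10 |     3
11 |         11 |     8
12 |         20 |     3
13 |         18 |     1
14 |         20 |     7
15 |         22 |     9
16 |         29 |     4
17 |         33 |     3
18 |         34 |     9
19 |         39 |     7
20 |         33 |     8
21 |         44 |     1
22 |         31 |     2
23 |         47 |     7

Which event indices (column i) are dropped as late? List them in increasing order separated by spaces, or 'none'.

i=0 t=0 v=4: → [0,8); WM=−∞
i=1 t=5 v=6: → [0,8); WM=−∞
i=2 t=5 v=9: → [0,8); WM=−∞
i=3 t=4 v=1: → [0,8); WM=3
i=4 t=8 v=4: → [8,16); WM=3
i=5 t=0 v=4: DROP (t<3-2); WM=3
i=6 t=6 v=6: → [0,8); WM=3
i=7 t=12 v=6: → [8,16); WM=10; [0,8) fires=9
i=8 t=19 v=1: → [16,24); WM=10
i=9 t=11 v=8: → [8,16); WM=10
i=10 t=10 v=3: → [8,16); WM=10
i=11 t=11 v=8: → [8,16); WM=17; [8,16) fires=8
i=12 t=20 v=3: → [16,24); WM=17
i=13 t=18 v=1: → [16,24); WM=17
i=14 t=20 v=7: → [16,24); WM=17
i=15 t=22 v=9: → [16,24); WM=20
i=16 t=29 v=4: → [24,32); WM=20
i=17 t=33 v=3: → [32,40); WM=20
i=18 t=34 v=9: → [32,40); WM=20
i=19 t=39 v=7: → [32,40); WM=37; [16,24) fires=9 [24,32) fires=4
i=20 t=33 v=8: DROP (t<37-2); WM=37
i=21 t=44 v=1: → [40,48); WM=37
i=22 t=31 v=2: DROP (t<37-2); WM=37
i=23 t=47 v=7: → [40,48); WM=45; [32,40) fires=9

5 20 22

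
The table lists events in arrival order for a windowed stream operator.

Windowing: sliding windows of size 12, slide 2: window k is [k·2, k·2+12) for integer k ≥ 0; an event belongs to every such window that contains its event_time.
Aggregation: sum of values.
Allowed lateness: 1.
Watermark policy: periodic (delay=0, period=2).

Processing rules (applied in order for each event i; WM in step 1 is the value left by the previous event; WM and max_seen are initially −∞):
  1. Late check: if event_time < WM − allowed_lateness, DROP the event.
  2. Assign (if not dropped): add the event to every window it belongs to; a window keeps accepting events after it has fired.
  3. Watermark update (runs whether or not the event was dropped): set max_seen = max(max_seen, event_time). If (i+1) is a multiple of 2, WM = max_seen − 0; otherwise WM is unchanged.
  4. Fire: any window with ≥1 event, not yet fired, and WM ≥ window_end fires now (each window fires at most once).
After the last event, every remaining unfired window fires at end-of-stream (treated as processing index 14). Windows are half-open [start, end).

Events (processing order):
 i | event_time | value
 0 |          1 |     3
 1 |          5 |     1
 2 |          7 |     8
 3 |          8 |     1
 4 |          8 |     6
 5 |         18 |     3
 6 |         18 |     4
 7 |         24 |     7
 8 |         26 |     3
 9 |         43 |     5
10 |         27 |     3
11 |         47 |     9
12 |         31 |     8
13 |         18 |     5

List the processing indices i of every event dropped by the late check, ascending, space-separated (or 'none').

10 12 13

i=0 t=1 v=3: → [0,12); WM=−∞
i=1 t=5 v=1: → [4,16),[2,14),[0,12); WM=5
i=2 t=7 v=8: → [6,18),[4,16),[2,14),[0,12); WM=5
i=3 t=8 v=1: → [8,20),[6,18),[4,16),[2,14),[0,12); WM=8
i=4 t=8 v=6: → [8,20),[6,18),[4,16),[2,14),[0,12); WM=8
i=5 t=18 v=3: → [18,30),[16,28),[14,26),[12,24),[10,22),[8,20); WM=18; [0,12) fires=19 [2,14) fires=16 [4,16) fires=16 [6,18) fires=15
i=6 t=18 v=4: → [18,30),[16,28),[14,26),[12,24),[10,22),[8,20); WM=18
i=7 t=24 v=7: → [24,36),[22,34),[20,32),[18,30),[16,28),[14,26); WM=24; [8,20) fires=14 [10,22) fires=7 [12,24) fires=7
i=8 t=26 v=3: → [26,38),[24,36),[22,34),[20,32),[18,30),[16,28); WM=24
i=9 t=43 v=5: → [42,54),[40,52),[38,50),[36,48),[34,46),[32,44); WM=43; [14,26) fires=14 [16,28) fires=17 [18,30) fires=17 [20,32) fires=10 [22,34) fires=10 [24,36) fires=10 [26,38) fires=3
i=10 t=27 v=3: DROP (t<43-1); WM=43
i=11 t=47 v=9: → [46,58),[44,56),[42,54),[40,52),[38,50),[36,48); WM=47; [32,44) fires=5 [34,46) fires=5
i=12 t=31 v=8: DROP (t<47-1); WM=47
i=13 t=18 v=5: DROP (t<47-1); WM=47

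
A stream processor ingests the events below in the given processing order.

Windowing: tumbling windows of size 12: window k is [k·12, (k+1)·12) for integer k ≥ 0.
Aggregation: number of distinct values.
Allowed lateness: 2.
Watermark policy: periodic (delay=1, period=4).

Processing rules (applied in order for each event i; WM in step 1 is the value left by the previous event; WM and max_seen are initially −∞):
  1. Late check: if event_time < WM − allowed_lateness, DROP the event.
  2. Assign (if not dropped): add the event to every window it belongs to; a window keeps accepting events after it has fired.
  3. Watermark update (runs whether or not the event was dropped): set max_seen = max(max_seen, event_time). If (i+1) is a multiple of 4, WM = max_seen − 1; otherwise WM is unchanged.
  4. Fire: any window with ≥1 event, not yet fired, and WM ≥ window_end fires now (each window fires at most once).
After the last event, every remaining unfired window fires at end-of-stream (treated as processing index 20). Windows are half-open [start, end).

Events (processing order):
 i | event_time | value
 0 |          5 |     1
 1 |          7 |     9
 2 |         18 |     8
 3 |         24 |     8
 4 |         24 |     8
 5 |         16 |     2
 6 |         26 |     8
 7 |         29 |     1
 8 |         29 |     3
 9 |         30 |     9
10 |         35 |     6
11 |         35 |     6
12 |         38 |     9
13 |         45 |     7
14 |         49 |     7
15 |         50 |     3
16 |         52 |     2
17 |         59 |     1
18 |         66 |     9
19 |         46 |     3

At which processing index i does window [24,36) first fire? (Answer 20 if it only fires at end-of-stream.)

15

i=0 t=5 v=1: → [0,12); WM=−∞
i=1 t=7 v=9: → [0,12); WM=−∞
i=2 t=18 v=8: → [12,24); WM=−∞
i=3 t=24 v=8: → [24,36); WM=23; [0,12) fires=2
i=4 t=24 v=8: → [24,36); WM=23
i=5 t=16 v=2: DROP (t<23-2); WM=23
i=6 t=26 v=8: → [24,36); WM=23
i=7 t=29 v=1: → [24,36); WM=28; [12,24) fires=1
i=8 t=29 v=3: → [24,36); WM=28
i=9 t=30 v=9: → [24,36); WM=28
i=10 t=35 v=6: → [24,36); WM=28
i=11 t=35 v=6: → [24,36); WM=34
i=12 t=38 v=9: → [36,48); WM=34
i=13 t=45 v=7: → [36,48); WM=34
i=14 t=49 v=7: → [48,60); WM=34
i=15 t=50 v=3: → [48,60); WM=49; [24,36) fires=5 [36,48) fires=2
i=16 t=52 v=2: → [48,60); WM=49
i=17 t=59 v=1: → [48,60); WM=49
i=18 t=66 v=9: → [60,72); WM=49
i=19 t=46 v=3: DROP (t<49-2); WM=65; [48,60) fires=4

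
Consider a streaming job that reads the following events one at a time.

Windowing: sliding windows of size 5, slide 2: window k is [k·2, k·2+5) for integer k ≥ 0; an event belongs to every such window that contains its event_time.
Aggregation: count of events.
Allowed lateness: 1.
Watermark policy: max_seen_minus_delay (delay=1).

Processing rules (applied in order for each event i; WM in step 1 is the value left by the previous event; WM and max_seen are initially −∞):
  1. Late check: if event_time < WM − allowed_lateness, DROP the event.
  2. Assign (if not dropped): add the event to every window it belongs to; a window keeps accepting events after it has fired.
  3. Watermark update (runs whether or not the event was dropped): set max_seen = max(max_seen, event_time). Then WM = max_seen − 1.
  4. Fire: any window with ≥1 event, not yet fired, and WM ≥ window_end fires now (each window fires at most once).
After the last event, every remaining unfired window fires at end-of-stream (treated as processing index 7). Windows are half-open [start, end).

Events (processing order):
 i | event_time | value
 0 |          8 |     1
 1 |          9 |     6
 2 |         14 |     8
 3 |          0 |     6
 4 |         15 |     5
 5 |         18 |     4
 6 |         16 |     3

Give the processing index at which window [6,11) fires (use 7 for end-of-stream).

2

i=0 t=8 v=1: → [8,13),[6,11),[4,9); WM=7
i=1 t=9 v=6: → [8,13),[6,11); WM=8
i=2 t=14 v=8: → [14,19),[12,17),[10,15); WM=13; [4,9) fires=1 [6,11) fires=2 [8,13) fires=2
i=3 t=0 v=6: DROP (t<13-1); WM=13
i=4 t=15 v=5: → [14,19),[12,17); WM=14
i=5 t=18 v=4: → [18,23),[16,21),[14,19); WM=17; [10,15) fires=1 [12,17) fires=2
i=6 t=16 v=3: → [16,21),[14,19),[12,17); WM=17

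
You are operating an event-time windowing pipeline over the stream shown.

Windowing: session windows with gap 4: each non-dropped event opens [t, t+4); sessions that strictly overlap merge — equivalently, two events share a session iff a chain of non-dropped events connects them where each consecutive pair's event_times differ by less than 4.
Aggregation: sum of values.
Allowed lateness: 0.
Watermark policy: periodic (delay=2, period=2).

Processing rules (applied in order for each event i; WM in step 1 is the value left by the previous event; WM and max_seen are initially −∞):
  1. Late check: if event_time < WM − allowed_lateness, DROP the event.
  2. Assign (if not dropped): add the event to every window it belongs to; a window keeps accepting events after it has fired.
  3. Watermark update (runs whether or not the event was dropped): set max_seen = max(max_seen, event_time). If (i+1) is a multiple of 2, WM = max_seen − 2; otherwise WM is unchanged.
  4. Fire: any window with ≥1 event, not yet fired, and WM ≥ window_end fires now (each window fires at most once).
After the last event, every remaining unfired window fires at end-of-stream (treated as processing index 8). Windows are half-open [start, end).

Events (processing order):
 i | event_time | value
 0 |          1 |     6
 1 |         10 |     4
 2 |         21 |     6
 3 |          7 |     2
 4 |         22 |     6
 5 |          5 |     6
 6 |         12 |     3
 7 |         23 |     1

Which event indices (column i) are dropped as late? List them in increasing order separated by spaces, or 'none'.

3 5 6

i=0 t=1 v=6: → [1,5); WM=−∞
i=1 t=10 v=4: → [10,14); WM=8
i=2 t=21 v=6: → [21,25); WM=8
i=3 t=7 v=2: DROP (t<8-0); WM=19
i=4 t=22 v=6: → [21,26); WM=19
i=5 t=5 v=6: DROP (t<19-0); WM=20
i=6 t=12 v=3: DROP (t<20-0); WM=20
i=7 t=23 v=1: → [21,27); WM=21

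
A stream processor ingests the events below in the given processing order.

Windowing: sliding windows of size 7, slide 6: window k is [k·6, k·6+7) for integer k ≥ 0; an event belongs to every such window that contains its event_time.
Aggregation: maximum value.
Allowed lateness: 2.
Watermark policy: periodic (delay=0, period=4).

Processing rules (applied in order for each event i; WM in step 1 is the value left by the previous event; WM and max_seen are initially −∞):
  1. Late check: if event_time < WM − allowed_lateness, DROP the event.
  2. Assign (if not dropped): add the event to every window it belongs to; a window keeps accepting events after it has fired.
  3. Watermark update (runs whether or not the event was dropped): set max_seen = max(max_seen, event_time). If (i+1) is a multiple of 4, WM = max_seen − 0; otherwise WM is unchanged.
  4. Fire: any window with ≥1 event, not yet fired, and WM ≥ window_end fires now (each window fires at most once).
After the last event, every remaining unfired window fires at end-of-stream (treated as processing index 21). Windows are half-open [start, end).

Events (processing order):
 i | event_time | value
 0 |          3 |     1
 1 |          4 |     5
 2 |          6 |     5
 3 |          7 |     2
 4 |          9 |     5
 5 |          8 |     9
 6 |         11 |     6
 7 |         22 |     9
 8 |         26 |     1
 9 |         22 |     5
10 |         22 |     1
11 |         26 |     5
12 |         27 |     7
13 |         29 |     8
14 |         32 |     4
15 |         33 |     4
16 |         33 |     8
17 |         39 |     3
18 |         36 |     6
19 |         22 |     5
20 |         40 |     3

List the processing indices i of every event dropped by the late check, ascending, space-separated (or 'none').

19

i=0 t=3 v=1: → [0,7); WM=−∞
i=1 t=4 v=5: → [0,7); WM=−∞
i=2 t=6 v=5: → [6,13),[0,7); WM=−∞
i=3 t=7 v=2: → [6,13); WM=7; [0,7) fires=5
i=4 t=9 v=5: → [6,13); WM=7
i=5 t=8 v=9: → [6,13); WM=7
i=6 t=11 v=6: → [6,13); WM=7
i=7 t=22 v=9: → [18,25); WM=22; [6,13) fires=9
i=8 t=26 v=1: → [24,31); WM=22
i=9 t=22 v=5: → [18,25); WM=22
i=10 t=22 v=1: → [18,25); WM=22
i=11 t=26 v=5: → [24,31); WM=26; [18,25) fires=9
i=12 t=27 v=7: → [24,31); WM=26
i=13 t=29 v=8: → [24,31); WM=26
i=14 t=32 v=4: → [30,37); WM=26
i=15 t=33 v=4: → [30,37); WM=33; [24,31) fires=8
i=16 t=33 v=8: → [30,37); WM=33
i=17 t=39 v=3: → [36,43); WM=33
i=18 t=36 v=6: → [36,43),[30,37); WM=33
i=19 t=22 v=5: DROP (t<33-2); WM=39; [30,37) fires=8
i=20 t=40 v=3: → [36,43); WM=39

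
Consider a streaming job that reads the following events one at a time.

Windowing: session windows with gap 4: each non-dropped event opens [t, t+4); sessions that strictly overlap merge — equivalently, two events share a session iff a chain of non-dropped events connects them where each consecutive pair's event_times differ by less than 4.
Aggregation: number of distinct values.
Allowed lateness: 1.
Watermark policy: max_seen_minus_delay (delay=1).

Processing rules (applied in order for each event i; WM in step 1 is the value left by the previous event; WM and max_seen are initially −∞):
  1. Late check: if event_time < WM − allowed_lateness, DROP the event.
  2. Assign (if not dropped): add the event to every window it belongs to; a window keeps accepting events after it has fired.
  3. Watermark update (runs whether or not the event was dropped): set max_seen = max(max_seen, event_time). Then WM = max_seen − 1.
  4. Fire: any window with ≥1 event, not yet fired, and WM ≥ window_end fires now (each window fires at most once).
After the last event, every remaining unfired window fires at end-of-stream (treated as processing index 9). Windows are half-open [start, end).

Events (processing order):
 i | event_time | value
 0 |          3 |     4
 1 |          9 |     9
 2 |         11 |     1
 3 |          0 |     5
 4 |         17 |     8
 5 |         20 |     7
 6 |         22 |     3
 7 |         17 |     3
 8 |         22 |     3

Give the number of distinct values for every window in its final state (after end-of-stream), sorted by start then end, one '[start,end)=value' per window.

i=0 t=3 v=4: → [3,7); WM=2
i=1 t=9 v=9: → [9,13); WM=8
i=2 t=11 v=1: → [9,15); WM=10
i=3 t=0 v=5: DROP (t<10-1); WM=10
i=4 t=17 v=8: → [17,21); WM=16
i=5 t=20 v=7: → [17,24); WM=19
i=6 t=22 v=3: → [17,26); WM=21
i=7 t=17 v=3: DROP (t<21-1); WM=21
i=8 t=22 v=3: → [17,26); WM=21

[3,7)=1 [9,15)=2 [17,26)=3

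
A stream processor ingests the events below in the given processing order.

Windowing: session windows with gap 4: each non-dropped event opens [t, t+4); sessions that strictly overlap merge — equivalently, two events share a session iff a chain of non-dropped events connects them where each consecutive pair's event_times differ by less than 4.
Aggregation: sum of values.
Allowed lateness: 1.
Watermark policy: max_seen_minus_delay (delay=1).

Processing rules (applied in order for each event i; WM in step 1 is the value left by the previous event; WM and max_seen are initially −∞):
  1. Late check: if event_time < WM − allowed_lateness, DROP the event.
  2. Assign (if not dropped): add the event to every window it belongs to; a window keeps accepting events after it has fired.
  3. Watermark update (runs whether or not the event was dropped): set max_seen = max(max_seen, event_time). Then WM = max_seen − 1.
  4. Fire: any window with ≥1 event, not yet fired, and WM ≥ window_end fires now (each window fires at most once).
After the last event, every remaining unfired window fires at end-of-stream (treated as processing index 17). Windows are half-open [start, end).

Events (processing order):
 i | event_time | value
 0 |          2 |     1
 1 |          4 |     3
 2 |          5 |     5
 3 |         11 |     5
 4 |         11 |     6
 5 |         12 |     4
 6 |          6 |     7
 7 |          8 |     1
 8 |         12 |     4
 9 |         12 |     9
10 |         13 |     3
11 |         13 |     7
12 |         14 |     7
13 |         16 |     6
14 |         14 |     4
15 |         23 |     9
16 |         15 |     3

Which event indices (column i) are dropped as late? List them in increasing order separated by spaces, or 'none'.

i=0 t=2 v=1: → [2,6); WM=1
i=1 t=4 v=3: → [2,8); WM=3
i=2 t=5 v=5: → [2,9); WM=4
i=3 t=11 v=5: → [11,15); WM=10
i=4 t=11 v=6: → [11,15); WM=10
i=5 t=12 v=4: → [11,16); WM=11
i=6 t=6 v=7: DROP (t<11-1); WM=11
i=7 t=8 v=1: DROP (t<11-1); WM=11
i=8 t=12 v=4: → [11,16); WM=11
i=9 t=12 v=9: → [11,16); WM=11
i=10 t=13 v=3: → [11,17); WM=12
i=11 t=13 v=7: → [11,17); WM=12
i=12 t=14 v=7: → [11,18); WM=13
i=13 t=16 v=6: → [11,20); WM=15
i=14 t=14 v=4: → [11,20); WM=15
i=15 t=23 v=9: → [23,27); WM=22
i=16 t=15 v=3: DROP (t<22-1); WM=22

6 7 16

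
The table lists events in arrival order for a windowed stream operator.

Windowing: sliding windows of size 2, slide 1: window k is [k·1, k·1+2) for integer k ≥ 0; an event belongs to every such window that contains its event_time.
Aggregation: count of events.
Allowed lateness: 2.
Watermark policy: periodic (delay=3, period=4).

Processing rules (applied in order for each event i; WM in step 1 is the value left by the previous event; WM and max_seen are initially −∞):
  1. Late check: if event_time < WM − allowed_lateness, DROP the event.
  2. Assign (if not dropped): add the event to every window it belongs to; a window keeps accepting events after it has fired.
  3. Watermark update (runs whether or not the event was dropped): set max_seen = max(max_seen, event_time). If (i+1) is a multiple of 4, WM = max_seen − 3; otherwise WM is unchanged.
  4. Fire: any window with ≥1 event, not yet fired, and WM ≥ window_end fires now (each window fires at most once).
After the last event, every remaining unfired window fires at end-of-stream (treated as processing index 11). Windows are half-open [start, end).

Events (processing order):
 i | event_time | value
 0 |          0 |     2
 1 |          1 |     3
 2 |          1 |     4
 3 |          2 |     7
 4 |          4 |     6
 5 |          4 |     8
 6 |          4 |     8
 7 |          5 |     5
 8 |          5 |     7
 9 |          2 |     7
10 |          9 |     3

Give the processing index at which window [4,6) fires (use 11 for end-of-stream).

i=0 t=0 v=2: → [0,2); WM=−∞
i=1 t=1 v=3: → [1,3),[0,2); WM=−∞
i=2 t=1 v=4: → [1,3),[0,2); WM=−∞
i=3 t=2 v=7: → [2,4),[1,3); WM=-1
i=4 t=4 v=6: → [4,6),[3,5); WM=-1
i=5 t=4 v=8: → [4,6),[3,5); WM=-1
i=6 t=4 v=8: → [4,6),[3,5); WM=-1
i=7 t=5 v=5: → [5,7),[4,6); WM=2; [0,2) fires=3
i=8 t=5 v=7: → [5,7),[4,6); WM=2
i=9 t=2 v=7: → [2,4),[1,3); WM=2
i=10 t=9 v=3: → [9,11),[8,10); WM=2

11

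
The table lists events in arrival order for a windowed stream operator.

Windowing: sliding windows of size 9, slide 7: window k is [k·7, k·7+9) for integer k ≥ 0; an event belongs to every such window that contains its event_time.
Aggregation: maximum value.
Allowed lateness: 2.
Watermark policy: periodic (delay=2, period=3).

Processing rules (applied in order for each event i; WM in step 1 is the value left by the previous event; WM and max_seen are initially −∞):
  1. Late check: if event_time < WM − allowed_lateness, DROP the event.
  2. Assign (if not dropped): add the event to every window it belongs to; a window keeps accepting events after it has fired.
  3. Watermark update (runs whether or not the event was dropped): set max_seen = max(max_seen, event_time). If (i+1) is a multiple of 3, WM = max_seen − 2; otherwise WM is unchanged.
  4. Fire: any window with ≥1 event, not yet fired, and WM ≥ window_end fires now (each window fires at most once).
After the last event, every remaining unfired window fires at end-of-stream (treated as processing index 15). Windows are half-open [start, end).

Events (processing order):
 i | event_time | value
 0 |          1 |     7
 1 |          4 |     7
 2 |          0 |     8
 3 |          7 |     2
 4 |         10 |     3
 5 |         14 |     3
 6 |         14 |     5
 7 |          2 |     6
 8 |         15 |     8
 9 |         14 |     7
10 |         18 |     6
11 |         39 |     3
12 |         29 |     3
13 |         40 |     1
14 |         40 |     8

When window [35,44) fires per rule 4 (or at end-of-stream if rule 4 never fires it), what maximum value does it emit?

8

i=0 t=1 v=7: → [0,9); WM=−∞
i=1 t=4 v=7: → [0,9); WM=−∞
i=2 t=0 v=8: → [0,9); WM=2
i=3 t=7 v=2: → [7,16),[0,9); WM=2
i=4 t=10 v=3: → [7,16); WM=2
i=5 t=14 v=3: → [14,23),[7,16); WM=12; [0,9) fires=8
i=6 t=14 v=5: → [14,23),[7,16); WM=12
i=7 t=2 v=6: DROP (t<12-2); WM=12
i=8 t=15 v=8: → [14,23),[7,16); WM=13
i=9 t=14 v=7: → [14,23),[7,16); WM=13
i=10 t=18 v=6: → [14,23); WM=13
i=11 t=39 v=3: → [35,44); WM=37; [7,16) fires=8 [14,23) fires=8
i=12 t=29 v=3: DROP (t<37-2); WM=37
i=13 t=40 v=1: → [35,44); WM=37
i=14 t=40 v=8: → [35,44); WM=38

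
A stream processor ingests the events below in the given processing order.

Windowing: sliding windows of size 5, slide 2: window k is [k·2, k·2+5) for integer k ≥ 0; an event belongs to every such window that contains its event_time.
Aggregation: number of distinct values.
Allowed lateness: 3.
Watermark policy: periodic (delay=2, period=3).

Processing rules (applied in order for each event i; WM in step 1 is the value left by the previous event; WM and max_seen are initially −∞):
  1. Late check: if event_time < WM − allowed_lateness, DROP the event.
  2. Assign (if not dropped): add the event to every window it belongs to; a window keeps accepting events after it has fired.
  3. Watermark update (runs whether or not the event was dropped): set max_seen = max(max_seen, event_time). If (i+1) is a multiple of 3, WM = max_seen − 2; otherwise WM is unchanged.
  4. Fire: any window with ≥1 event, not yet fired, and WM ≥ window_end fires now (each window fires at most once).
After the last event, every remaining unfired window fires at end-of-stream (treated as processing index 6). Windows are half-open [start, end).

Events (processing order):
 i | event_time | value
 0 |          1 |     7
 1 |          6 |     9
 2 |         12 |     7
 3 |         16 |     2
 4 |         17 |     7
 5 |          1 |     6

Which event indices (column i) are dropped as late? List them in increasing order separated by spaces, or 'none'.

i=0 t=1 v=7: → [0,5); WM=−∞
i=1 t=6 v=9: → [6,11),[4,9),[2,7); WM=−∞
i=2 t=12 v=7: → [12,17),[10,15),[8,13); WM=10; [0,5) fires=1 [2,7) fires=1 [4,9) fires=1
i=3 t=16 v=2: → [16,21),[14,19),[12,17); WM=10
i=4 t=17 v=7: → [16,21),[14,19); WM=10
i=5 t=1 v=6: DROP (t<10-3); WM=15; [6,11) fires=1 [8,13) fires=1 [10,15) fires=1

5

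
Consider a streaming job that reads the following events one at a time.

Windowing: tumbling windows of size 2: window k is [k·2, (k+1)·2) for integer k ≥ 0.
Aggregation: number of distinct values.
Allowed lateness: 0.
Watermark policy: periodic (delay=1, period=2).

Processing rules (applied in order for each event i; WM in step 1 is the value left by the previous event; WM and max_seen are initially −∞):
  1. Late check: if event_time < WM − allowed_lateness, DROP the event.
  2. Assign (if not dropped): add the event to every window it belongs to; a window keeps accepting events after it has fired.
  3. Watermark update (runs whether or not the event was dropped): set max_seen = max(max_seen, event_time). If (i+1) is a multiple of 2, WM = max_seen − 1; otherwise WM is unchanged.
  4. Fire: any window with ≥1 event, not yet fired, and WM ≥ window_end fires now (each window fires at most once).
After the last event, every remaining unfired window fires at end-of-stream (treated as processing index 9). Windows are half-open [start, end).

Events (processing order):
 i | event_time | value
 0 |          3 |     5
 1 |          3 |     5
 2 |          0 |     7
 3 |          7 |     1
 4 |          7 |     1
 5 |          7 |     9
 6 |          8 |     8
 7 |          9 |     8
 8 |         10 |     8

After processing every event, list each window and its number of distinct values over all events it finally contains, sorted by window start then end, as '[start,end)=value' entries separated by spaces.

[2,4)=1 [6,8)=2 [8,10)=1 [10,12)=1

i=0 t=3 v=5: → [2,4); WM=−∞
i=1 t=3 v=5: → [2,4); WM=2
i=2 t=0 v=7: DROP (t<2-0); WM=2
i=3 t=7 v=1: → [6,8); WM=6; [2,4) fires=1
i=4 t=7 v=1: → [6,8); WM=6
i=5 t=7 v=9: → [6,8); WM=6
i=6 t=8 v=8: → [8,10); WM=6
i=7 t=9 v=8: → [8,10); WM=8; [6,8) fires=2
i=8 t=10 v=8: → [10,12); WM=8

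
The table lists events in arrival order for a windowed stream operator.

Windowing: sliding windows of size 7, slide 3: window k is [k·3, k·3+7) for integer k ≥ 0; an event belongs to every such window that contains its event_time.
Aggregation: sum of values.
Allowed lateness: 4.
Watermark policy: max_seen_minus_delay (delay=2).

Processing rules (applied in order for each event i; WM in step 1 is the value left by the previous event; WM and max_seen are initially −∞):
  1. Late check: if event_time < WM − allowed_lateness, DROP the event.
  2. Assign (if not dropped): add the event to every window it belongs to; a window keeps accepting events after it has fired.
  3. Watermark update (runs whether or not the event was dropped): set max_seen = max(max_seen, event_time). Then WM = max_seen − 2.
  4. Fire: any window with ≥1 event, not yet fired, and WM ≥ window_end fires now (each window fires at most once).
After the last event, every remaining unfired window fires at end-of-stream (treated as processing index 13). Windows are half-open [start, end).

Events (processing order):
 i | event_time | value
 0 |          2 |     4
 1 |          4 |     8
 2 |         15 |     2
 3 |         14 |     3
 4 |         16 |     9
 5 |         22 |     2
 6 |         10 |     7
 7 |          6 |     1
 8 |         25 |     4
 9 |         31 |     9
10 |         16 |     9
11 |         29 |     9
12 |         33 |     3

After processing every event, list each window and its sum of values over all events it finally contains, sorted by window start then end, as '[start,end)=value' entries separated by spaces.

i=0 t=2 v=4: → [0,7); WM=0
i=1 t=4 v=8: → [3,10),[0,7); WM=2
i=2 t=15 v=2: → [15,22),[12,19),[9,16); WM=13; [0,7) fires=12 [3,10) fires=8
i=3 t=14 v=3: → [12,19),[9,16); WM=13
i=4 t=16 v=9: → [15,22),[12,19); WM=14
i=5 t=22 v=2: → [21,28),[18,25); WM=20; [9,16) fires=5 [12,19) fires=14
i=6 t=10 v=7: DROP (t<20-4); WM=20
i=7 t=6 v=1: DROP (t<20-4); WM=20
i=8 t=25 v=4: → [24,31),[21,28); WM=23; [15,22) fires=11
i=9 t=31 v=9: → [30,37),[27,34); WM=29; [18,25) fires=2 [21,28) fires=6
i=10 t=16 v=9: DROP (t<29-4); WM=29
i=11 t=29 v=9: → [27,34),[24,31); WM=29
i=12 t=33 v=3: → [33,40),[30,37),[27,34); WM=31; [24,31) fires=13

[0,7)=12 [3,10)=8 [9,16)=5 [12,19)=14 [15,22)=11 [18,25)=2 [21,28)=6 [24,31)=13 [27,34)=21 [30,37)=12 [33,40)=3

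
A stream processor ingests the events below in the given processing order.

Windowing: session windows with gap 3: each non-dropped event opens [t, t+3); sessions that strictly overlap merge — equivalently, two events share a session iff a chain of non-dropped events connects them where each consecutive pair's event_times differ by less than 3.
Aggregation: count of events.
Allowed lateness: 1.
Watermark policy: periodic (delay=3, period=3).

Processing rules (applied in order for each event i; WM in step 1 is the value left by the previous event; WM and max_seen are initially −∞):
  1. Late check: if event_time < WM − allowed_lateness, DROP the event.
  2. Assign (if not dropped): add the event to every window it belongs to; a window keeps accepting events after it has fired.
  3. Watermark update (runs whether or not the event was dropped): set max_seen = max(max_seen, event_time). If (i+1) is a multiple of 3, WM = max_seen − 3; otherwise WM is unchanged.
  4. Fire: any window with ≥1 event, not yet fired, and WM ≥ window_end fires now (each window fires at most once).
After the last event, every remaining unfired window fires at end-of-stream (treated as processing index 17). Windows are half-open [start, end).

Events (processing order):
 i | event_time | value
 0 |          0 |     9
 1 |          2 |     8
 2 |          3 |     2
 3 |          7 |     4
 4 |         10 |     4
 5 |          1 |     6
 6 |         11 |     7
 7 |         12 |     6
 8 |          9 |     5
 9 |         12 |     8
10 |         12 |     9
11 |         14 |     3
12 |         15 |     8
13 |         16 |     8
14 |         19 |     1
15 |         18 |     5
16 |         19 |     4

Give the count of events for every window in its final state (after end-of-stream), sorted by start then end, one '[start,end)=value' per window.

i=0 t=0 v=9: → [0,3); WM=−∞
i=1 t=2 v=8: → [0,5); WM=−∞
i=2 t=3 v=2: → [0,6); WM=0
i=3 t=7 v=4: → [7,10); WM=0
i=4 t=10 v=4: → [10,13); WM=0
i=5 t=1 v=6: → [0,6); WM=7
i=6 t=11 v=7: → [10,14); WM=7
i=7 t=12 v=6: → [10,15); WM=7
i=8 t=9 v=5: → [7,15); WM=9
i=9 t=12 v=8: → [7,15); WM=9
i=10 t=12 v=9: → [7,15); WM=9
i=11 t=14 v=3: → [7,17); WM=11
i=12 t=15 v=8: → [7,18); WM=11
i=13 t=16 v=8: → [7,19); WM=11
i=14 t=19 v=1: → [19,22); WM=16
i=15 t=18 v=5: → [7,22); WM=16
i=16 t=19 v=4: → [7,22); WM=16

[0,6)=4 [7,22)=13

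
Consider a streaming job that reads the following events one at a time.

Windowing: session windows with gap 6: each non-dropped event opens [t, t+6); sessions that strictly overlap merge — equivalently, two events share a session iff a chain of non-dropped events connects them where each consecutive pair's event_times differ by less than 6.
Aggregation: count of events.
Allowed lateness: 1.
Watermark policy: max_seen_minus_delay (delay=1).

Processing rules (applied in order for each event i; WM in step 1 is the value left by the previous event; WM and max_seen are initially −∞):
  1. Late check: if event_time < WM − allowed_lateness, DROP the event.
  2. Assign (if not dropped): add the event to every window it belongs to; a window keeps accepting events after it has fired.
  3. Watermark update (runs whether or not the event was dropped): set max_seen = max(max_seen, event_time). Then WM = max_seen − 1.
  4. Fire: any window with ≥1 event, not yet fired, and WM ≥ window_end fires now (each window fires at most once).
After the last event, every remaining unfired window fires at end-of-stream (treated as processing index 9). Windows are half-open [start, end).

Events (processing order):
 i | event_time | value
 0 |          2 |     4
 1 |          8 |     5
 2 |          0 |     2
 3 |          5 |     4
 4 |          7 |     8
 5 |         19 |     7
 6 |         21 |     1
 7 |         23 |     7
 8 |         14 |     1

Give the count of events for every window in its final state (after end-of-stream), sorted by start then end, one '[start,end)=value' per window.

[2,14)=3 [19,29)=3

i=0 t=2 v=4: → [2,8); WM=1
i=1 t=8 v=5: → [8,14); WM=7
i=2 t=0 v=2: DROP (t<7-1); WM=7
i=3 t=5 v=4: DROP (t<7-1); WM=7
i=4 t=7 v=8: → [2,14); WM=7
i=5 t=19 v=7: → [19,25); WM=18
i=6 t=21 v=1: → [19,27); WM=20
i=7 t=23 v=7: → [19,29); WM=22
i=8 t=14 v=1: DROP (t<22-1); WM=22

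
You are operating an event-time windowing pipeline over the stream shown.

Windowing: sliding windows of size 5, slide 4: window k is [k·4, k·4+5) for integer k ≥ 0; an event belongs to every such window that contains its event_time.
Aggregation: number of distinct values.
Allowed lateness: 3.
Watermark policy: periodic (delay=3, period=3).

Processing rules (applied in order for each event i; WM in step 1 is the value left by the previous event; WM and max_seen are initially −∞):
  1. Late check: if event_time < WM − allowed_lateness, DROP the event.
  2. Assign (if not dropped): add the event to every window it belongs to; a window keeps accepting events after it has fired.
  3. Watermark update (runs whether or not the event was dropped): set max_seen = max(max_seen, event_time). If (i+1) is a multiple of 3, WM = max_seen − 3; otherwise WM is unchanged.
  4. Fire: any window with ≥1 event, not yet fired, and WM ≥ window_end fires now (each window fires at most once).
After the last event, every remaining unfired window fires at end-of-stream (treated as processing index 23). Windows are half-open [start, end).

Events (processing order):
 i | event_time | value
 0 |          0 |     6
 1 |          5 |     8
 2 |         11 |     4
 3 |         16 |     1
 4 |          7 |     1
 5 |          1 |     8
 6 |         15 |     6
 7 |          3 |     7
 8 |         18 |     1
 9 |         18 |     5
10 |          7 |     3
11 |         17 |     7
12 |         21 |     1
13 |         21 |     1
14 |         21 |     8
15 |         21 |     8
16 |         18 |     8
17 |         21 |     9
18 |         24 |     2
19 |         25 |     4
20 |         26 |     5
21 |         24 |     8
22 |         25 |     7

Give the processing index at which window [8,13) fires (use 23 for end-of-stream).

5

i=0 t=0 v=6: → [0,5); WM=−∞
i=1 t=5 v=8: → [4,9); WM=−∞
i=2 t=11 v=4: → [8,13); WM=8; [0,5) fires=1
i=3 t=16 v=1: → [16,21),[12,17); WM=8
i=4 t=7 v=1: → [4,9); WM=8
i=5 t=1 v=8: DROP (t<8-3); WM=13; [4,9) fires=2 [8,13) fires=1
i=6 t=15 v=6: → [12,17); WM=13
i=7 t=3 v=7: DROP (t<13-3); WM=13
i=8 t=18 v=1: → [16,21); WM=15
i=9 t=18 v=5: → [16,21); WM=15
i=10 t=7 v=3: DROP (t<15-3); WM=15
i=11 t=17 v=7: → [16,21); WM=15
i=12 t=21 v=1: → [20,25); WM=15
i=13 t=21 v=1: → [20,25); WM=15
i=14 t=21 v=8: → [20,25); WM=18; [12,17) fires=2
i=15 t=21 v=8: → [20,25); WM=18
i=16 t=18 v=8: → [16,21); WM=18
i=17 t=21 v=9: → [20,25); WM=18
i=18 t=24 v=2: → [24,29),[20,25); WM=18
i=19 t=25 v=4: → [24,29); WM=18
i=20 t=26 v=5: → [24,29); WM=23; [16,21) fires=4
i=21 t=24 v=8: → [24,29),[20,25); WM=23
i=22 t=25 v=7: → [24,29); WM=23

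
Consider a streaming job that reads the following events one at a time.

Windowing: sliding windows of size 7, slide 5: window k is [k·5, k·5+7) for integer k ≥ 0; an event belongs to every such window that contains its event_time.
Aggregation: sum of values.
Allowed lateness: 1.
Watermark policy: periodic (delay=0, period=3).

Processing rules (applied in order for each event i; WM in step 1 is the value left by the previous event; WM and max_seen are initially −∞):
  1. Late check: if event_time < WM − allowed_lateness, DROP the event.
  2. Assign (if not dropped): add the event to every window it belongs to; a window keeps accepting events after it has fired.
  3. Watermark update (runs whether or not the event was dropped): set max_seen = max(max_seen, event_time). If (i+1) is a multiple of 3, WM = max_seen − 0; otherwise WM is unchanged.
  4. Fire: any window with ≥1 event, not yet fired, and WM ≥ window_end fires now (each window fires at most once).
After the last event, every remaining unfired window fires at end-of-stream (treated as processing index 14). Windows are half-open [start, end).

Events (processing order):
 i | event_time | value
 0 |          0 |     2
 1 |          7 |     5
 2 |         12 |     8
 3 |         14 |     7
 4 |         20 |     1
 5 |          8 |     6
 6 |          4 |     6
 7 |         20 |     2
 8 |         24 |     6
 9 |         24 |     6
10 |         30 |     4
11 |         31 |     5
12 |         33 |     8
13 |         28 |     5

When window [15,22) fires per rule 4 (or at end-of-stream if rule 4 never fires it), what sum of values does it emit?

3

i=0 t=0 v=2: → [0,7); WM=−∞
i=1 t=7 v=5: → [5,12); WM=−∞
i=2 t=12 v=8: → [10,17); WM=12; [0,7) fires=2 [5,12) fires=5
i=3 t=14 v=7: → [10,17); WM=12
i=4 t=20 v=1: → [20,27),[15,22); WM=12
i=5 t=8 v=6: DROP (t<12-1); WM=20; [10,17) fires=15
i=6 t=4 v=6: DROP (t<20-1); WM=20
i=7 t=20 v=2: → [20,27),[15,22); WM=20
i=8 t=24 v=6: → [20,27); WM=24; [15,22) fires=3
i=9 t=24 v=6: → [20,27); WM=24
i=10 t=30 v=4: → [30,37),[25,32); WM=24
i=11 t=31 v=5: → [30,37),[25,32); WM=31; [20,27) fires=15
i=12 t=33 v=8: → [30,37); WM=31
i=13 t=28 v=5: DROP (t<31-1); WM=31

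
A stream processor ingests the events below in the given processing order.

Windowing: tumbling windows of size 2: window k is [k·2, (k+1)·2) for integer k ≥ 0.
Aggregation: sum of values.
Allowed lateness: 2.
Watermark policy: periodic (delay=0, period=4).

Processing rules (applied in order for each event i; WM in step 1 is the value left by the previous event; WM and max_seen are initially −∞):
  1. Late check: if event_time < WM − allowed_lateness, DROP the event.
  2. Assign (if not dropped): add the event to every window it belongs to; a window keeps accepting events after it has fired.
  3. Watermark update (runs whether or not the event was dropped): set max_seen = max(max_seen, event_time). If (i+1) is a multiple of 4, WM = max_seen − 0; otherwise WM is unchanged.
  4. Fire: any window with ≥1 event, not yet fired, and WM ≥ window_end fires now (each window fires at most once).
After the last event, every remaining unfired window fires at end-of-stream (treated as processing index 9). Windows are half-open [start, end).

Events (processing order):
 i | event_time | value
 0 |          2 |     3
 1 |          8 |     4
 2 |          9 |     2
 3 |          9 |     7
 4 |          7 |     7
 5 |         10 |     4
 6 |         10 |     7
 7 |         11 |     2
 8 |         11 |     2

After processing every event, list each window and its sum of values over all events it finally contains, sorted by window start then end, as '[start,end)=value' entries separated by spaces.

i=0 t=2 v=3: → [2,4); WM=−∞
i=1 t=8 v=4: → [8,10); WM=−∞
i=2 t=9 v=2: → [8,10); WM=−∞
i=3 t=9 v=7: → [8,10); WM=9; [2,4) fires=3
i=4 t=7 v=7: → [6,8); WM=9; [6,8) fires=7
i=5 t=10 v=4: → [10,12); WM=9
i=6 t=10 v=7: → [10,12); WM=9
i=7 t=11 v=2: → [10,12); WM=11; [8,10) fires=13
i=8 t=11 v=2: → [10,12); WM=11

[2,4)=3 [6,8)=7 [8,10)=13 [10,12)=15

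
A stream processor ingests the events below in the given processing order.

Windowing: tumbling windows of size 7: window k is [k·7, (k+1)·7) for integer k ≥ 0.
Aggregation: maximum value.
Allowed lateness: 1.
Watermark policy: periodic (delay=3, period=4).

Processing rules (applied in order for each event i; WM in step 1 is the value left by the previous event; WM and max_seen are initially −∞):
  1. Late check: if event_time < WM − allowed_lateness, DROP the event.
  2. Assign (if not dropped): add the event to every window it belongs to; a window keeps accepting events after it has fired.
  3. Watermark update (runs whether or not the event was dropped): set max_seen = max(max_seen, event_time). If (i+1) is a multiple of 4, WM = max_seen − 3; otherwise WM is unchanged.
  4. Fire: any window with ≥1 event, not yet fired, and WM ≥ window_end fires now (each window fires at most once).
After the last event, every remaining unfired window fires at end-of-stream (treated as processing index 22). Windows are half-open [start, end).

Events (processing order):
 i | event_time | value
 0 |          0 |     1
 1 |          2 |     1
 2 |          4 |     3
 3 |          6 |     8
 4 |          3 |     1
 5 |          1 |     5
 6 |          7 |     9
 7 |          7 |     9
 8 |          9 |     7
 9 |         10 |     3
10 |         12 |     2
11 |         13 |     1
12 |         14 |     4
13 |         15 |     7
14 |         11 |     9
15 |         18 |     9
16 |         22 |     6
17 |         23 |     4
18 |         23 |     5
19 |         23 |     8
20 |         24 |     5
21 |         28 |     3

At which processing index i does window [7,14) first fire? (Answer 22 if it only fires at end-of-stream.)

i=0 t=0 v=1: → [0,7); WM=−∞
i=1 t=2 v=1: → [0,7); WM=−∞
i=2 t=4 v=3: → [0,7); WM=−∞
i=3 t=6 v=8: → [0,7); WM=3
i=4 t=3 v=1: → [0,7); WM=3
i=5 t=1 v=5: DROP (t<3-1); WM=3
i=6 t=7 v=9: → [7,14); WM=3
i=7 t=7 v=9: → [7,14); WM=4
i=8 t=9 v=7: → [7,14); WM=4
i=9 t=10 v=3: → [7,14); WM=4
i=10 t=12 v=2: → [7,14); WM=4
i=11 t=13 v=1: → [7,14); WM=10; [0,7) fires=8
i=12 t=14 v=4: → [14,21); WM=10
i=13 t=15 v=7: → [14,21); WM=10
i=14 t=11 v=9: → [7,14); WM=10
i=15 t=18 v=9: → [14,21); WM=15; [7,14) fires=9
i=16 t=22 v=6: → [21,28); WM=15
i=17 t=23 v=4: → [21,28); WM=15
i=18 t=23 v=5: → [21,28); WM=15
i=19 t=23 v=8: → [21,28); WM=20
i=20 t=24 v=5: → [21,28); WM=20
i=21 t=28 v=3: → [28,35); WM=20

15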